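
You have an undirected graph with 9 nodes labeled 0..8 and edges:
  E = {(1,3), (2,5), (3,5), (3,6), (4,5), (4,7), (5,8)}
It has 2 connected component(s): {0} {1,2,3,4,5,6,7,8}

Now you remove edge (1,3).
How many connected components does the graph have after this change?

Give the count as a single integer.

Answer: 3

Derivation:
Initial component count: 2
Remove (1,3): it was a bridge. Count increases: 2 -> 3.
  After removal, components: {0} {1} {2,3,4,5,6,7,8}
New component count: 3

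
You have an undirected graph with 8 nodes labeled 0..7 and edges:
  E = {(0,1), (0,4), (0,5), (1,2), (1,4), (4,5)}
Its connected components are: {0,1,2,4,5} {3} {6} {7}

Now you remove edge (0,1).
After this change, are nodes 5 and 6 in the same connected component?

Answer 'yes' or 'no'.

Initial components: {0,1,2,4,5} {3} {6} {7}
Removing edge (0,1): not a bridge — component count unchanged at 4.
New components: {0,1,2,4,5} {3} {6} {7}
Are 5 and 6 in the same component? no

Answer: no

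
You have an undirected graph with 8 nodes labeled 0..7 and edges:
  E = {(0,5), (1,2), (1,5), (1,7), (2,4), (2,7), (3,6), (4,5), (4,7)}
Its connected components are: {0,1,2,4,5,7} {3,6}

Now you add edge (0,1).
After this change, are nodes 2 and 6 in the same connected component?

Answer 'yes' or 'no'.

Answer: no

Derivation:
Initial components: {0,1,2,4,5,7} {3,6}
Adding edge (0,1): both already in same component {0,1,2,4,5,7}. No change.
New components: {0,1,2,4,5,7} {3,6}
Are 2 and 6 in the same component? no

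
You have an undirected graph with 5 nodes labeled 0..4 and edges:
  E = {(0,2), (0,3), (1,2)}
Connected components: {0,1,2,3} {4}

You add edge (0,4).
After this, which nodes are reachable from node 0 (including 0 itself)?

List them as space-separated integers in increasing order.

Before: nodes reachable from 0: {0,1,2,3}
Adding (0,4): merges 0's component with another. Reachability grows.
After: nodes reachable from 0: {0,1,2,3,4}

Answer: 0 1 2 3 4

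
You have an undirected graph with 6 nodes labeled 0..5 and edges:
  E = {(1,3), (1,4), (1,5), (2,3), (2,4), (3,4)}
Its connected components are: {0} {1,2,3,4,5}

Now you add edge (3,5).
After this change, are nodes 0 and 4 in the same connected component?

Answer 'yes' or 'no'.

Answer: no

Derivation:
Initial components: {0} {1,2,3,4,5}
Adding edge (3,5): both already in same component {1,2,3,4,5}. No change.
New components: {0} {1,2,3,4,5}
Are 0 and 4 in the same component? no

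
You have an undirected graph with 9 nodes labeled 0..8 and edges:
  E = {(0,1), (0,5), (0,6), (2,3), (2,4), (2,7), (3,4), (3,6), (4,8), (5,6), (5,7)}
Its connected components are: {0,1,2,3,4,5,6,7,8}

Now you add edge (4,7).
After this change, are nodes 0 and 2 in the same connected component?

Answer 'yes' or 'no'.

Initial components: {0,1,2,3,4,5,6,7,8}
Adding edge (4,7): both already in same component {0,1,2,3,4,5,6,7,8}. No change.
New components: {0,1,2,3,4,5,6,7,8}
Are 0 and 2 in the same component? yes

Answer: yes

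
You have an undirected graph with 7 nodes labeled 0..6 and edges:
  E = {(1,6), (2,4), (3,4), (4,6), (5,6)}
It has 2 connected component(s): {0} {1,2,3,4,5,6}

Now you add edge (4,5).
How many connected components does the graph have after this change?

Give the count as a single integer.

Initial component count: 2
Add (4,5): endpoints already in same component. Count unchanged: 2.
New component count: 2

Answer: 2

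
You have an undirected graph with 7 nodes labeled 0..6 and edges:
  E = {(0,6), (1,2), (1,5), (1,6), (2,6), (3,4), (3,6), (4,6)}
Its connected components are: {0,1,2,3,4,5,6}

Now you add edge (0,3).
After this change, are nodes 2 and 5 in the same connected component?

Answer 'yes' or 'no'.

Answer: yes

Derivation:
Initial components: {0,1,2,3,4,5,6}
Adding edge (0,3): both already in same component {0,1,2,3,4,5,6}. No change.
New components: {0,1,2,3,4,5,6}
Are 2 and 5 in the same component? yes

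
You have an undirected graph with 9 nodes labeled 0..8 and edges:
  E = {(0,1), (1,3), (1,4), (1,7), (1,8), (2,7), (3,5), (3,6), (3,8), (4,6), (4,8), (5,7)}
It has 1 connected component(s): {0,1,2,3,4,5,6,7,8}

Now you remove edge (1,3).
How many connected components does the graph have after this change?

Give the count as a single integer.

Initial component count: 1
Remove (1,3): not a bridge. Count unchanged: 1.
  After removal, components: {0,1,2,3,4,5,6,7,8}
New component count: 1

Answer: 1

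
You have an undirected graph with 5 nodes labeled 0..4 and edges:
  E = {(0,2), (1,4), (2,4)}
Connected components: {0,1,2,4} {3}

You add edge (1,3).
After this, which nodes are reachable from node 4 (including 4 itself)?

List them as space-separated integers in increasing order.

Answer: 0 1 2 3 4

Derivation:
Before: nodes reachable from 4: {0,1,2,4}
Adding (1,3): merges 4's component with another. Reachability grows.
After: nodes reachable from 4: {0,1,2,3,4}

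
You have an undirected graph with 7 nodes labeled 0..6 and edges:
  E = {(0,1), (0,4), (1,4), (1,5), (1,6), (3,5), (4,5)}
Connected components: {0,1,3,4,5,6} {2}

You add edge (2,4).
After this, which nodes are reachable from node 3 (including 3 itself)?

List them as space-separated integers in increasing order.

Answer: 0 1 2 3 4 5 6

Derivation:
Before: nodes reachable from 3: {0,1,3,4,5,6}
Adding (2,4): merges 3's component with another. Reachability grows.
After: nodes reachable from 3: {0,1,2,3,4,5,6}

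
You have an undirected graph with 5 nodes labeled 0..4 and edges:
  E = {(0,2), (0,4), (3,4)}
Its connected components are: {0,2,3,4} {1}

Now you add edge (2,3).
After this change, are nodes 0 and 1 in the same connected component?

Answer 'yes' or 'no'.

Initial components: {0,2,3,4} {1}
Adding edge (2,3): both already in same component {0,2,3,4}. No change.
New components: {0,2,3,4} {1}
Are 0 and 1 in the same component? no

Answer: no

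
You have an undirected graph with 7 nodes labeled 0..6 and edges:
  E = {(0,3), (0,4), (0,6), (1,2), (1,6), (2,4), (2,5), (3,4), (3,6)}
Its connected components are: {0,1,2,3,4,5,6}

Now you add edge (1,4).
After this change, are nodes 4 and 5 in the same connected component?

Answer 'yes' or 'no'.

Initial components: {0,1,2,3,4,5,6}
Adding edge (1,4): both already in same component {0,1,2,3,4,5,6}. No change.
New components: {0,1,2,3,4,5,6}
Are 4 and 5 in the same component? yes

Answer: yes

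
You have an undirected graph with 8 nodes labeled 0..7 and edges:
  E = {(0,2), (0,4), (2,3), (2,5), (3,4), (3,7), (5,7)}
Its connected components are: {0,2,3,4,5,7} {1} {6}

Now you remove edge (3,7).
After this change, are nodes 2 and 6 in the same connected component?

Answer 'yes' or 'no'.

Initial components: {0,2,3,4,5,7} {1} {6}
Removing edge (3,7): not a bridge — component count unchanged at 3.
New components: {0,2,3,4,5,7} {1} {6}
Are 2 and 6 in the same component? no

Answer: no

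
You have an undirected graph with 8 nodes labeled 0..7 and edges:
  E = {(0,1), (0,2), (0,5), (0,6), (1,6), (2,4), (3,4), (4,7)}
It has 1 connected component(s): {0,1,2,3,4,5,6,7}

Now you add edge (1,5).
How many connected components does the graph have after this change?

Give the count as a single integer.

Initial component count: 1
Add (1,5): endpoints already in same component. Count unchanged: 1.
New component count: 1

Answer: 1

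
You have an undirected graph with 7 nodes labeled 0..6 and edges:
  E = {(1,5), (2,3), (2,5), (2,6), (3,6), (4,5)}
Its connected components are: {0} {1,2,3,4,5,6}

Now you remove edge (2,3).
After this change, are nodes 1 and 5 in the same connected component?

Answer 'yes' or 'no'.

Answer: yes

Derivation:
Initial components: {0} {1,2,3,4,5,6}
Removing edge (2,3): not a bridge — component count unchanged at 2.
New components: {0} {1,2,3,4,5,6}
Are 1 and 5 in the same component? yes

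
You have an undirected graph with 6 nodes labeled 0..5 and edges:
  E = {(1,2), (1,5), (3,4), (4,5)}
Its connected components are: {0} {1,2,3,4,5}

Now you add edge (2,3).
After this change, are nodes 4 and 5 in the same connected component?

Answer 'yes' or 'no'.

Initial components: {0} {1,2,3,4,5}
Adding edge (2,3): both already in same component {1,2,3,4,5}. No change.
New components: {0} {1,2,3,4,5}
Are 4 and 5 in the same component? yes

Answer: yes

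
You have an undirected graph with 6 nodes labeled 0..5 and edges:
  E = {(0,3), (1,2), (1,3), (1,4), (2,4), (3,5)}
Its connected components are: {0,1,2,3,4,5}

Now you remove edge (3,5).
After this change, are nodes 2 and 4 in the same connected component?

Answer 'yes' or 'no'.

Answer: yes

Derivation:
Initial components: {0,1,2,3,4,5}
Removing edge (3,5): it was a bridge — component count 1 -> 2.
New components: {0,1,2,3,4} {5}
Are 2 and 4 in the same component? yes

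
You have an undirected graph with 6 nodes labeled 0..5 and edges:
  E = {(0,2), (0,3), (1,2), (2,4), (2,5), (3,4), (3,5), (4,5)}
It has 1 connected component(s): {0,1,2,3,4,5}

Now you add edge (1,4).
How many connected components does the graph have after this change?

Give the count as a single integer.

Initial component count: 1
Add (1,4): endpoints already in same component. Count unchanged: 1.
New component count: 1

Answer: 1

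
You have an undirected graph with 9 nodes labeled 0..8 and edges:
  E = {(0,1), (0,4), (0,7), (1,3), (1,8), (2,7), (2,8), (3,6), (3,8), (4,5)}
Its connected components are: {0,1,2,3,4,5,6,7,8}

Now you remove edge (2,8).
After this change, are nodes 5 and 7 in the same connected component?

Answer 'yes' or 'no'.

Answer: yes

Derivation:
Initial components: {0,1,2,3,4,5,6,7,8}
Removing edge (2,8): not a bridge — component count unchanged at 1.
New components: {0,1,2,3,4,5,6,7,8}
Are 5 and 7 in the same component? yes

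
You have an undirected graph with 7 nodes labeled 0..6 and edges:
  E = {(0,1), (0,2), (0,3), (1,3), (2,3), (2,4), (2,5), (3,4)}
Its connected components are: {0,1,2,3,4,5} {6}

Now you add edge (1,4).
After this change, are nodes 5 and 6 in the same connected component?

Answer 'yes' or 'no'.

Answer: no

Derivation:
Initial components: {0,1,2,3,4,5} {6}
Adding edge (1,4): both already in same component {0,1,2,3,4,5}. No change.
New components: {0,1,2,3,4,5} {6}
Are 5 and 6 in the same component? no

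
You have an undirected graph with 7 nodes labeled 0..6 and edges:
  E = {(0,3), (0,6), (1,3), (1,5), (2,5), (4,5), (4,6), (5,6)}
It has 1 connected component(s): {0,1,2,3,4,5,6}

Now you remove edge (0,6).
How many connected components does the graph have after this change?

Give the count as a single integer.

Answer: 1

Derivation:
Initial component count: 1
Remove (0,6): not a bridge. Count unchanged: 1.
  After removal, components: {0,1,2,3,4,5,6}
New component count: 1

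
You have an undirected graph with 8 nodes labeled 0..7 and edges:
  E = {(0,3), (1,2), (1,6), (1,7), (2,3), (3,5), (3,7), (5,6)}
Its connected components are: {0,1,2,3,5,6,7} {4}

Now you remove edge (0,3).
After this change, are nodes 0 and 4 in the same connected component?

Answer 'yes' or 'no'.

Answer: no

Derivation:
Initial components: {0,1,2,3,5,6,7} {4}
Removing edge (0,3): it was a bridge — component count 2 -> 3.
New components: {0} {1,2,3,5,6,7} {4}
Are 0 and 4 in the same component? no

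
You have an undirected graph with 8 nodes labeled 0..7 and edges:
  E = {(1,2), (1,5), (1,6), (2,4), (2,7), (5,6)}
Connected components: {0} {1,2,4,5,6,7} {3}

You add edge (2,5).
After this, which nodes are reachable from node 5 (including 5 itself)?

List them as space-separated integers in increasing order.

Before: nodes reachable from 5: {1,2,4,5,6,7}
Adding (2,5): both endpoints already in same component. Reachability from 5 unchanged.
After: nodes reachable from 5: {1,2,4,5,6,7}

Answer: 1 2 4 5 6 7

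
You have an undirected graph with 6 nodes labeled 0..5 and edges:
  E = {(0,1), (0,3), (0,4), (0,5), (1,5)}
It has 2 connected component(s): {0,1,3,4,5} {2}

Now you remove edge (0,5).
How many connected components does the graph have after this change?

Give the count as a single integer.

Initial component count: 2
Remove (0,5): not a bridge. Count unchanged: 2.
  After removal, components: {0,1,3,4,5} {2}
New component count: 2

Answer: 2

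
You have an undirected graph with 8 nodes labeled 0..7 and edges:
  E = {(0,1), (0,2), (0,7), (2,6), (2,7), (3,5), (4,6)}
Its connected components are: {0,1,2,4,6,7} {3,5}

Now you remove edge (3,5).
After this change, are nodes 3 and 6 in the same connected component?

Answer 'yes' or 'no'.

Answer: no

Derivation:
Initial components: {0,1,2,4,6,7} {3,5}
Removing edge (3,5): it was a bridge — component count 2 -> 3.
New components: {0,1,2,4,6,7} {3} {5}
Are 3 and 6 in the same component? no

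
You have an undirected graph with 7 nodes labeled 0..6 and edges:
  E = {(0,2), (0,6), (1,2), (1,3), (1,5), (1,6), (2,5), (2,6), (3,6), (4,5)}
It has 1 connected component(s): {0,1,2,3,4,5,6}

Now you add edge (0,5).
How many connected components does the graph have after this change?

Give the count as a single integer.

Answer: 1

Derivation:
Initial component count: 1
Add (0,5): endpoints already in same component. Count unchanged: 1.
New component count: 1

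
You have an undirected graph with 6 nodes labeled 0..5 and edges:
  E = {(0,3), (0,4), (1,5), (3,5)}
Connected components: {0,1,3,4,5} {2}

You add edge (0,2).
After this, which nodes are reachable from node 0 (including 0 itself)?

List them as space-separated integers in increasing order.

Answer: 0 1 2 3 4 5

Derivation:
Before: nodes reachable from 0: {0,1,3,4,5}
Adding (0,2): merges 0's component with another. Reachability grows.
After: nodes reachable from 0: {0,1,2,3,4,5}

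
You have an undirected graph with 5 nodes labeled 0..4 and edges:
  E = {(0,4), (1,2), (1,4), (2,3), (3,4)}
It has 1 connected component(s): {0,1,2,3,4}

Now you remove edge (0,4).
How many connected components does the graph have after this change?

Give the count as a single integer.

Answer: 2

Derivation:
Initial component count: 1
Remove (0,4): it was a bridge. Count increases: 1 -> 2.
  After removal, components: {0} {1,2,3,4}
New component count: 2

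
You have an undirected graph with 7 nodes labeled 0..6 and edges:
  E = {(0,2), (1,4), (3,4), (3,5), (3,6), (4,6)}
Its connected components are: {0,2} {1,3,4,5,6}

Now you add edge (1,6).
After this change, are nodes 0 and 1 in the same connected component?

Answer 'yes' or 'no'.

Answer: no

Derivation:
Initial components: {0,2} {1,3,4,5,6}
Adding edge (1,6): both already in same component {1,3,4,5,6}. No change.
New components: {0,2} {1,3,4,5,6}
Are 0 and 1 in the same component? no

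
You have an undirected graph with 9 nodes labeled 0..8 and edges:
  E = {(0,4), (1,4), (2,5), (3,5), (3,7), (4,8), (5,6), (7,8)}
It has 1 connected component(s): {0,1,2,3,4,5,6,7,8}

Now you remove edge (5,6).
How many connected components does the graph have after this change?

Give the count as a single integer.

Initial component count: 1
Remove (5,6): it was a bridge. Count increases: 1 -> 2.
  After removal, components: {0,1,2,3,4,5,7,8} {6}
New component count: 2

Answer: 2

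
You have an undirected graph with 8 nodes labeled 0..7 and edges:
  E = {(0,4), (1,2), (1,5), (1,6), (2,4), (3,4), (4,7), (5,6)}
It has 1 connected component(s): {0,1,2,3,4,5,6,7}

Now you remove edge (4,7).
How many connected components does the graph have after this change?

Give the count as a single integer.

Initial component count: 1
Remove (4,7): it was a bridge. Count increases: 1 -> 2.
  After removal, components: {0,1,2,3,4,5,6} {7}
New component count: 2

Answer: 2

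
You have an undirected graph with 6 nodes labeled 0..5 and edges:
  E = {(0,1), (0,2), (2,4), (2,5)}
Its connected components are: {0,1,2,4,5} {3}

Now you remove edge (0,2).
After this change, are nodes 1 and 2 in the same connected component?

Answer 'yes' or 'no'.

Answer: no

Derivation:
Initial components: {0,1,2,4,5} {3}
Removing edge (0,2): it was a bridge — component count 2 -> 3.
New components: {0,1} {2,4,5} {3}
Are 1 and 2 in the same component? no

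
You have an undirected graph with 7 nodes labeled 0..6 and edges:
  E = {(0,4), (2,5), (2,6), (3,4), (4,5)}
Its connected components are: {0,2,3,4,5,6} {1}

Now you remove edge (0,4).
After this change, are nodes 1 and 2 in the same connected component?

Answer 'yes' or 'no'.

Initial components: {0,2,3,4,5,6} {1}
Removing edge (0,4): it was a bridge — component count 2 -> 3.
New components: {0} {1} {2,3,4,5,6}
Are 1 and 2 in the same component? no

Answer: no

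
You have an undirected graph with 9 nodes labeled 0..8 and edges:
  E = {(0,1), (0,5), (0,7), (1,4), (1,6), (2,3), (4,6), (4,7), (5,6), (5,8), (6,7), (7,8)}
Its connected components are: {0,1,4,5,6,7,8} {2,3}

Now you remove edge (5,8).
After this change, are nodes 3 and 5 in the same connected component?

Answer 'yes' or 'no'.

Answer: no

Derivation:
Initial components: {0,1,4,5,6,7,8} {2,3}
Removing edge (5,8): not a bridge — component count unchanged at 2.
New components: {0,1,4,5,6,7,8} {2,3}
Are 3 and 5 in the same component? no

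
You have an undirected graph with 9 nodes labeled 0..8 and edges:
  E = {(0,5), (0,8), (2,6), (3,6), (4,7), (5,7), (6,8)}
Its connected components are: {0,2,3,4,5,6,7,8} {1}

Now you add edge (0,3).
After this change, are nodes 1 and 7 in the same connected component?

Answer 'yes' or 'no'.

Answer: no

Derivation:
Initial components: {0,2,3,4,5,6,7,8} {1}
Adding edge (0,3): both already in same component {0,2,3,4,5,6,7,8}. No change.
New components: {0,2,3,4,5,6,7,8} {1}
Are 1 and 7 in the same component? no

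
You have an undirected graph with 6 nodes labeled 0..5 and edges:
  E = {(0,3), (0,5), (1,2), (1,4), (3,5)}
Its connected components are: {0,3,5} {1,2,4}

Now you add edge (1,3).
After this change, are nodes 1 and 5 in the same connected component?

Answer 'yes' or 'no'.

Answer: yes

Derivation:
Initial components: {0,3,5} {1,2,4}
Adding edge (1,3): merges {1,2,4} and {0,3,5}.
New components: {0,1,2,3,4,5}
Are 1 and 5 in the same component? yes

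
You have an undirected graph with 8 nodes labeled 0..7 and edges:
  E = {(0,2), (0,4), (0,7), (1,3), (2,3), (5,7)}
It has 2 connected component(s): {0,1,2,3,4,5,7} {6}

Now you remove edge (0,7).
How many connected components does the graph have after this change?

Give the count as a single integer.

Initial component count: 2
Remove (0,7): it was a bridge. Count increases: 2 -> 3.
  After removal, components: {0,1,2,3,4} {5,7} {6}
New component count: 3

Answer: 3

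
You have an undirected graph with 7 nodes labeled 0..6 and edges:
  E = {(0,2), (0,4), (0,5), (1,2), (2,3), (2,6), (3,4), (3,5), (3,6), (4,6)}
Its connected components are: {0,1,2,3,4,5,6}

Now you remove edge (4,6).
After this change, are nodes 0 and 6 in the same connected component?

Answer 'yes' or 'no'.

Initial components: {0,1,2,3,4,5,6}
Removing edge (4,6): not a bridge — component count unchanged at 1.
New components: {0,1,2,3,4,5,6}
Are 0 and 6 in the same component? yes

Answer: yes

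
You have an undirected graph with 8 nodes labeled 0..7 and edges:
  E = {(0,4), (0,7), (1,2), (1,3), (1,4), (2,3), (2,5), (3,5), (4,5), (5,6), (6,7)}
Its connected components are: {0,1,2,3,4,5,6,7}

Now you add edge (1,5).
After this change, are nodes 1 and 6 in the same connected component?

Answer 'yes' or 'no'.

Answer: yes

Derivation:
Initial components: {0,1,2,3,4,5,6,7}
Adding edge (1,5): both already in same component {0,1,2,3,4,5,6,7}. No change.
New components: {0,1,2,3,4,5,6,7}
Are 1 and 6 in the same component? yes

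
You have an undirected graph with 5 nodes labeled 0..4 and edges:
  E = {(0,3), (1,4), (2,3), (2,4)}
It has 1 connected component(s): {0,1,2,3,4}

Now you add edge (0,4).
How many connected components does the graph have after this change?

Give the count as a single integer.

Answer: 1

Derivation:
Initial component count: 1
Add (0,4): endpoints already in same component. Count unchanged: 1.
New component count: 1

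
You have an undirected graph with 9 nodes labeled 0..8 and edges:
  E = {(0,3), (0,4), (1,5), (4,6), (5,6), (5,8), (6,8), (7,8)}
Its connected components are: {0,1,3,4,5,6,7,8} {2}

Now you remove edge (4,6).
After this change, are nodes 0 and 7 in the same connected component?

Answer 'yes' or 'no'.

Initial components: {0,1,3,4,5,6,7,8} {2}
Removing edge (4,6): it was a bridge — component count 2 -> 3.
New components: {0,3,4} {1,5,6,7,8} {2}
Are 0 and 7 in the same component? no

Answer: no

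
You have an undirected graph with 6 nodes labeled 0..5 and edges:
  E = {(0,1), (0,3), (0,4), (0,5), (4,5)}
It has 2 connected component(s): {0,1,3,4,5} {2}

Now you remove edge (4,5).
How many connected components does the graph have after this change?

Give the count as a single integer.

Initial component count: 2
Remove (4,5): not a bridge. Count unchanged: 2.
  After removal, components: {0,1,3,4,5} {2}
New component count: 2

Answer: 2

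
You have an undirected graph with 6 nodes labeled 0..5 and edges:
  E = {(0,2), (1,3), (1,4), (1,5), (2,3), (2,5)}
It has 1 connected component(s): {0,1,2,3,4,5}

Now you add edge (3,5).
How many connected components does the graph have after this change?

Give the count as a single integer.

Answer: 1

Derivation:
Initial component count: 1
Add (3,5): endpoints already in same component. Count unchanged: 1.
New component count: 1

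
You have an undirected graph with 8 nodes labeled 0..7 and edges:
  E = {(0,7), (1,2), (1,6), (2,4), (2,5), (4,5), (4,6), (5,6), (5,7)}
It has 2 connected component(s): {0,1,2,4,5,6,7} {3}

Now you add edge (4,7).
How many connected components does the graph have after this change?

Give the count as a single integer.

Answer: 2

Derivation:
Initial component count: 2
Add (4,7): endpoints already in same component. Count unchanged: 2.
New component count: 2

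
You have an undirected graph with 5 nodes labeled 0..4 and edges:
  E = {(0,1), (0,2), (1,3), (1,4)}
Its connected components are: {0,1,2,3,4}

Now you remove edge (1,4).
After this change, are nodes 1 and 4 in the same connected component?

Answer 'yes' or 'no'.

Answer: no

Derivation:
Initial components: {0,1,2,3,4}
Removing edge (1,4): it was a bridge — component count 1 -> 2.
New components: {0,1,2,3} {4}
Are 1 and 4 in the same component? no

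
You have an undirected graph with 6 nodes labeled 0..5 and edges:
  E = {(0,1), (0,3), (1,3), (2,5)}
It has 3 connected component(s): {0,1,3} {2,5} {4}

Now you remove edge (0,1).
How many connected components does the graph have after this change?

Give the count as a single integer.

Initial component count: 3
Remove (0,1): not a bridge. Count unchanged: 3.
  After removal, components: {0,1,3} {2,5} {4}
New component count: 3

Answer: 3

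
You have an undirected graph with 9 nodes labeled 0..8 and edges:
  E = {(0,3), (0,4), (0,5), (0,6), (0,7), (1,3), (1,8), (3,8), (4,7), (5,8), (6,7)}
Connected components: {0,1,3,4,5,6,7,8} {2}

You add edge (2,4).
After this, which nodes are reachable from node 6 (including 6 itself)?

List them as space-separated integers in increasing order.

Answer: 0 1 2 3 4 5 6 7 8

Derivation:
Before: nodes reachable from 6: {0,1,3,4,5,6,7,8}
Adding (2,4): merges 6's component with another. Reachability grows.
After: nodes reachable from 6: {0,1,2,3,4,5,6,7,8}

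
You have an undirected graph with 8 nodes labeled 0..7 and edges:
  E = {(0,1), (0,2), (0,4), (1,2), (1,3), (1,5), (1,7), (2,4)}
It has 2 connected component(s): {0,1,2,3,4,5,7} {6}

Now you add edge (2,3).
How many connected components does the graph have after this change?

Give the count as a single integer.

Initial component count: 2
Add (2,3): endpoints already in same component. Count unchanged: 2.
New component count: 2

Answer: 2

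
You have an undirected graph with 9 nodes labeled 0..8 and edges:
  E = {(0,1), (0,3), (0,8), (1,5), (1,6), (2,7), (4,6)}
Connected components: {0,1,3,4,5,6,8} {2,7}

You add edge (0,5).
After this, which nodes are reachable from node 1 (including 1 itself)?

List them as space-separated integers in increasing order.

Answer: 0 1 3 4 5 6 8

Derivation:
Before: nodes reachable from 1: {0,1,3,4,5,6,8}
Adding (0,5): both endpoints already in same component. Reachability from 1 unchanged.
After: nodes reachable from 1: {0,1,3,4,5,6,8}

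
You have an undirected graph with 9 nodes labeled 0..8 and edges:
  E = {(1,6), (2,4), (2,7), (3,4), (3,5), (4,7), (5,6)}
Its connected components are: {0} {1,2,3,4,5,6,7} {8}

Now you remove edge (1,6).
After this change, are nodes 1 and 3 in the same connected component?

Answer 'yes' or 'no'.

Initial components: {0} {1,2,3,4,5,6,7} {8}
Removing edge (1,6): it was a bridge — component count 3 -> 4.
New components: {0} {1} {2,3,4,5,6,7} {8}
Are 1 and 3 in the same component? no

Answer: no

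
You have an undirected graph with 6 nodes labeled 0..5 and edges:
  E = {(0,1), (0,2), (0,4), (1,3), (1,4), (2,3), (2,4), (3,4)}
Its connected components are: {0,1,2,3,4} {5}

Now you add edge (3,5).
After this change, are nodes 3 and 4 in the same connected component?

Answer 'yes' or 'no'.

Answer: yes

Derivation:
Initial components: {0,1,2,3,4} {5}
Adding edge (3,5): merges {0,1,2,3,4} and {5}.
New components: {0,1,2,3,4,5}
Are 3 and 4 in the same component? yes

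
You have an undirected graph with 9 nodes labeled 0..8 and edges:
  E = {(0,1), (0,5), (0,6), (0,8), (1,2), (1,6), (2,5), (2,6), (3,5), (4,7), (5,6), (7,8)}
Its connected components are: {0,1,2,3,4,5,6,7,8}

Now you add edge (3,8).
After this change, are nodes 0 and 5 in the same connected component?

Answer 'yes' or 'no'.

Initial components: {0,1,2,3,4,5,6,7,8}
Adding edge (3,8): both already in same component {0,1,2,3,4,5,6,7,8}. No change.
New components: {0,1,2,3,4,5,6,7,8}
Are 0 and 5 in the same component? yes

Answer: yes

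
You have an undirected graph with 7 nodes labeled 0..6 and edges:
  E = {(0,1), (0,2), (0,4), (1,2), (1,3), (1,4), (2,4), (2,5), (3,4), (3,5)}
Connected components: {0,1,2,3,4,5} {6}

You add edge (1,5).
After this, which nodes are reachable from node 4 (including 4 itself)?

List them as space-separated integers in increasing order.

Before: nodes reachable from 4: {0,1,2,3,4,5}
Adding (1,5): both endpoints already in same component. Reachability from 4 unchanged.
After: nodes reachable from 4: {0,1,2,3,4,5}

Answer: 0 1 2 3 4 5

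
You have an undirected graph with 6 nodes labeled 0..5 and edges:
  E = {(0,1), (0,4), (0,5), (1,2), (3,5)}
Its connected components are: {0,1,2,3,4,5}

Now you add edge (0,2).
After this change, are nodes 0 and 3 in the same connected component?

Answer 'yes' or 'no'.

Initial components: {0,1,2,3,4,5}
Adding edge (0,2): both already in same component {0,1,2,3,4,5}. No change.
New components: {0,1,2,3,4,5}
Are 0 and 3 in the same component? yes

Answer: yes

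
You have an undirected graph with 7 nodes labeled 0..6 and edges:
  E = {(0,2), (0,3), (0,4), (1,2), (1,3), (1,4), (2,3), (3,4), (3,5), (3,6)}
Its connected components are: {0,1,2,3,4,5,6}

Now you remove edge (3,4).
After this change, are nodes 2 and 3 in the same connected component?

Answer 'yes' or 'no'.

Initial components: {0,1,2,3,4,5,6}
Removing edge (3,4): not a bridge — component count unchanged at 1.
New components: {0,1,2,3,4,5,6}
Are 2 and 3 in the same component? yes

Answer: yes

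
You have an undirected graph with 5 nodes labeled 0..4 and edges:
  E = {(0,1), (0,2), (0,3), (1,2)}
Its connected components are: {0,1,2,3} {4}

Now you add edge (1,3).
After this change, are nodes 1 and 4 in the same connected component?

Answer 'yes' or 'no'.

Answer: no

Derivation:
Initial components: {0,1,2,3} {4}
Adding edge (1,3): both already in same component {0,1,2,3}. No change.
New components: {0,1,2,3} {4}
Are 1 and 4 in the same component? no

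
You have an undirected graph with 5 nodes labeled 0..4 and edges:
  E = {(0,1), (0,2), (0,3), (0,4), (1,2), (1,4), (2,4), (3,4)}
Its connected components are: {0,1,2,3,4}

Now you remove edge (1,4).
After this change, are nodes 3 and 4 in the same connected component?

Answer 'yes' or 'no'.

Initial components: {0,1,2,3,4}
Removing edge (1,4): not a bridge — component count unchanged at 1.
New components: {0,1,2,3,4}
Are 3 and 4 in the same component? yes

Answer: yes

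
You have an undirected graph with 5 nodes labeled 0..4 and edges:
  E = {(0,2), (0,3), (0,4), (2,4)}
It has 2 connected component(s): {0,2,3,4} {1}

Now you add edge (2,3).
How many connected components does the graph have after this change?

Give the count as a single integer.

Initial component count: 2
Add (2,3): endpoints already in same component. Count unchanged: 2.
New component count: 2

Answer: 2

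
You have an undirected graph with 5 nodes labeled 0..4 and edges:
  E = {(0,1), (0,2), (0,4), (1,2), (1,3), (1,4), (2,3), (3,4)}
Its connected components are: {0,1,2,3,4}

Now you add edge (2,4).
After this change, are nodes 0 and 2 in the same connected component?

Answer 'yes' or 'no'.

Answer: yes

Derivation:
Initial components: {0,1,2,3,4}
Adding edge (2,4): both already in same component {0,1,2,3,4}. No change.
New components: {0,1,2,3,4}
Are 0 and 2 in the same component? yes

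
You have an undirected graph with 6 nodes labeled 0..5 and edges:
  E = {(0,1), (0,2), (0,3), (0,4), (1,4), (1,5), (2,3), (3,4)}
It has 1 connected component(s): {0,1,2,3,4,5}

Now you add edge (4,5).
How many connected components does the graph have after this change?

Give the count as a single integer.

Initial component count: 1
Add (4,5): endpoints already in same component. Count unchanged: 1.
New component count: 1

Answer: 1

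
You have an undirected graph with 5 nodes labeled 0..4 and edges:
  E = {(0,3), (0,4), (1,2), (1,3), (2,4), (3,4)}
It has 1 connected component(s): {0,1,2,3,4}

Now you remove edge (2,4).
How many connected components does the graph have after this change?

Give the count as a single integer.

Initial component count: 1
Remove (2,4): not a bridge. Count unchanged: 1.
  After removal, components: {0,1,2,3,4}
New component count: 1

Answer: 1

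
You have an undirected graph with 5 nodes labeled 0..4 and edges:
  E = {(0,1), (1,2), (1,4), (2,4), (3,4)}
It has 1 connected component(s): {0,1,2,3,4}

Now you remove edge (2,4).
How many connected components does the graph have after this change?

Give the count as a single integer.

Initial component count: 1
Remove (2,4): not a bridge. Count unchanged: 1.
  After removal, components: {0,1,2,3,4}
New component count: 1

Answer: 1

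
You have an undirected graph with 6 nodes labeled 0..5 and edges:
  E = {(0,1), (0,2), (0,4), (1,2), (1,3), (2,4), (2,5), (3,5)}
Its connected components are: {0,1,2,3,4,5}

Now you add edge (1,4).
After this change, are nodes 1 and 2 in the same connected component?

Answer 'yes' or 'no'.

Answer: yes

Derivation:
Initial components: {0,1,2,3,4,5}
Adding edge (1,4): both already in same component {0,1,2,3,4,5}. No change.
New components: {0,1,2,3,4,5}
Are 1 and 2 in the same component? yes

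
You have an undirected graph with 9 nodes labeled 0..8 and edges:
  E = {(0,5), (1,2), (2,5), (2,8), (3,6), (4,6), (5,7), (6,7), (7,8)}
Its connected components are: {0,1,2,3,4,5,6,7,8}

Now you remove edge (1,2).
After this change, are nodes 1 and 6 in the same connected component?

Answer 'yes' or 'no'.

Initial components: {0,1,2,3,4,5,6,7,8}
Removing edge (1,2): it was a bridge — component count 1 -> 2.
New components: {0,2,3,4,5,6,7,8} {1}
Are 1 and 6 in the same component? no

Answer: no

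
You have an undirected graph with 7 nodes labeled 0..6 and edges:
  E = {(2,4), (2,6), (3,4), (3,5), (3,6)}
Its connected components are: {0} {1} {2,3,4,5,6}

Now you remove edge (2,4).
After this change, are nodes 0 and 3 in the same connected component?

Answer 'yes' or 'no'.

Answer: no

Derivation:
Initial components: {0} {1} {2,3,4,5,6}
Removing edge (2,4): not a bridge — component count unchanged at 3.
New components: {0} {1} {2,3,4,5,6}
Are 0 and 3 in the same component? no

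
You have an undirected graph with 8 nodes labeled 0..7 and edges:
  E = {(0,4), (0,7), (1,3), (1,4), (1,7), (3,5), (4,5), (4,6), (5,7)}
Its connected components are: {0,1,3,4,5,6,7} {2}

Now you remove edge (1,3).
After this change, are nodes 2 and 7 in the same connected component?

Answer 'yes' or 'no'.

Initial components: {0,1,3,4,5,6,7} {2}
Removing edge (1,3): not a bridge — component count unchanged at 2.
New components: {0,1,3,4,5,6,7} {2}
Are 2 and 7 in the same component? no

Answer: no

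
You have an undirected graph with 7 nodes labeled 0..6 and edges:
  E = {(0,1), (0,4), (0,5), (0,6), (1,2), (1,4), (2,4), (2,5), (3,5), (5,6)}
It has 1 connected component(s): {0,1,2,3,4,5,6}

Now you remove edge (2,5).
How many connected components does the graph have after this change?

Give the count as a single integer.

Answer: 1

Derivation:
Initial component count: 1
Remove (2,5): not a bridge. Count unchanged: 1.
  After removal, components: {0,1,2,3,4,5,6}
New component count: 1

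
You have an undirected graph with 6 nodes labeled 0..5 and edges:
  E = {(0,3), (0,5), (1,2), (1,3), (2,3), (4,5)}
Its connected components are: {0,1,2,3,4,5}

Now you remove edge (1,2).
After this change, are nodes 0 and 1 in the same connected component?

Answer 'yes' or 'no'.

Initial components: {0,1,2,3,4,5}
Removing edge (1,2): not a bridge — component count unchanged at 1.
New components: {0,1,2,3,4,5}
Are 0 and 1 in the same component? yes

Answer: yes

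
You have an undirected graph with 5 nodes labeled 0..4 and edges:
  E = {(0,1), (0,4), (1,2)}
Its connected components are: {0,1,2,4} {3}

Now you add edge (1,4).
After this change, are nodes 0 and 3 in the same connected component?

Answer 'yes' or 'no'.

Initial components: {0,1,2,4} {3}
Adding edge (1,4): both already in same component {0,1,2,4}. No change.
New components: {0,1,2,4} {3}
Are 0 and 3 in the same component? no

Answer: no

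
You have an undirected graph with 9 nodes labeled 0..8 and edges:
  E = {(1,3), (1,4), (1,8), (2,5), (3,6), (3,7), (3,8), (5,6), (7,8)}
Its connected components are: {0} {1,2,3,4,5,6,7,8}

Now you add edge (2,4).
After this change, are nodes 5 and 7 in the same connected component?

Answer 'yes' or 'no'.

Initial components: {0} {1,2,3,4,5,6,7,8}
Adding edge (2,4): both already in same component {1,2,3,4,5,6,7,8}. No change.
New components: {0} {1,2,3,4,5,6,7,8}
Are 5 and 7 in the same component? yes

Answer: yes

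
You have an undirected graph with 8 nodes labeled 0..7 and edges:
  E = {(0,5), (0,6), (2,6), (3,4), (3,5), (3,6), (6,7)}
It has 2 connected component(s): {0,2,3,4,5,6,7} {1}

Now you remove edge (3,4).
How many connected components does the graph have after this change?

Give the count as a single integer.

Answer: 3

Derivation:
Initial component count: 2
Remove (3,4): it was a bridge. Count increases: 2 -> 3.
  After removal, components: {0,2,3,5,6,7} {1} {4}
New component count: 3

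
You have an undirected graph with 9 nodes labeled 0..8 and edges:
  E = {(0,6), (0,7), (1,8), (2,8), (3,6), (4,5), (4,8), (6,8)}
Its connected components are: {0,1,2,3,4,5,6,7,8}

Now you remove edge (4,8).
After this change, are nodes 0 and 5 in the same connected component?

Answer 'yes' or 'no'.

Answer: no

Derivation:
Initial components: {0,1,2,3,4,5,6,7,8}
Removing edge (4,8): it was a bridge — component count 1 -> 2.
New components: {0,1,2,3,6,7,8} {4,5}
Are 0 and 5 in the same component? no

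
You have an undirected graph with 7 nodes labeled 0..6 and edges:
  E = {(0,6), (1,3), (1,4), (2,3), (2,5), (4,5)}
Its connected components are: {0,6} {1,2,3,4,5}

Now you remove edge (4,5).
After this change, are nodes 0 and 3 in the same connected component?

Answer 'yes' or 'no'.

Initial components: {0,6} {1,2,3,4,5}
Removing edge (4,5): not a bridge — component count unchanged at 2.
New components: {0,6} {1,2,3,4,5}
Are 0 and 3 in the same component? no

Answer: no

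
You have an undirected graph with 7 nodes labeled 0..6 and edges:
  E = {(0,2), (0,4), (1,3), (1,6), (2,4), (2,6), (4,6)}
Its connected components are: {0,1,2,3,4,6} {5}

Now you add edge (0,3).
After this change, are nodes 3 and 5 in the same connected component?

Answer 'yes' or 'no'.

Answer: no

Derivation:
Initial components: {0,1,2,3,4,6} {5}
Adding edge (0,3): both already in same component {0,1,2,3,4,6}. No change.
New components: {0,1,2,3,4,6} {5}
Are 3 and 5 in the same component? no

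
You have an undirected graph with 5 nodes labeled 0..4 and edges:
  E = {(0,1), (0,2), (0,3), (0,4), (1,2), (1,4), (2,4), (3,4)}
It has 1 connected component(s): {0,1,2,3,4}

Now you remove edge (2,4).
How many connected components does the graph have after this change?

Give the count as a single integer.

Answer: 1

Derivation:
Initial component count: 1
Remove (2,4): not a bridge. Count unchanged: 1.
  After removal, components: {0,1,2,3,4}
New component count: 1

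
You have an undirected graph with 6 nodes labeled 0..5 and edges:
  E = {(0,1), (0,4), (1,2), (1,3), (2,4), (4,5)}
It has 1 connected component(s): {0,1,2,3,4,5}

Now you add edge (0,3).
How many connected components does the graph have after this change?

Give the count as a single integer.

Initial component count: 1
Add (0,3): endpoints already in same component. Count unchanged: 1.
New component count: 1

Answer: 1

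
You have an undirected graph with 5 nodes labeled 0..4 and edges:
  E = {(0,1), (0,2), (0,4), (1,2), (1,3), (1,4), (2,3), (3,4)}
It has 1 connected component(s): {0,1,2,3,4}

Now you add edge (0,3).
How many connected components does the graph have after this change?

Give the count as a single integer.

Initial component count: 1
Add (0,3): endpoints already in same component. Count unchanged: 1.
New component count: 1

Answer: 1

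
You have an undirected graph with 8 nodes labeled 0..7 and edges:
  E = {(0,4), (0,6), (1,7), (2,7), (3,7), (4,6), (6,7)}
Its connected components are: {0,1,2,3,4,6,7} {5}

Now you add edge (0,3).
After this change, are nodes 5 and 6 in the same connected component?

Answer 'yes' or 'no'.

Answer: no

Derivation:
Initial components: {0,1,2,3,4,6,7} {5}
Adding edge (0,3): both already in same component {0,1,2,3,4,6,7}. No change.
New components: {0,1,2,3,4,6,7} {5}
Are 5 and 6 in the same component? no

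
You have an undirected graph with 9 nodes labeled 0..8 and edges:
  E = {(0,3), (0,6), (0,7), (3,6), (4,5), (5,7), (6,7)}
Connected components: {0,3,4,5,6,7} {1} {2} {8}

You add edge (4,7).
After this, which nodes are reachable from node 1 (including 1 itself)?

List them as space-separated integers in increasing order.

Before: nodes reachable from 1: {1}
Adding (4,7): both endpoints already in same component. Reachability from 1 unchanged.
After: nodes reachable from 1: {1}

Answer: 1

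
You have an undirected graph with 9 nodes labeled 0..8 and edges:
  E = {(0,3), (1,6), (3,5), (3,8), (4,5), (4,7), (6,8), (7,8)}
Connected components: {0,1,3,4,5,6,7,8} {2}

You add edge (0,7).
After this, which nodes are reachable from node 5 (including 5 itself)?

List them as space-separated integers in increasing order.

Answer: 0 1 3 4 5 6 7 8

Derivation:
Before: nodes reachable from 5: {0,1,3,4,5,6,7,8}
Adding (0,7): both endpoints already in same component. Reachability from 5 unchanged.
After: nodes reachable from 5: {0,1,3,4,5,6,7,8}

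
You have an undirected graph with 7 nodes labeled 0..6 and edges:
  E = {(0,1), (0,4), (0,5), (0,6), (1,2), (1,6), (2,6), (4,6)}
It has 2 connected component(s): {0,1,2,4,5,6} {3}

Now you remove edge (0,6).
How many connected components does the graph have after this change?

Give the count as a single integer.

Answer: 2

Derivation:
Initial component count: 2
Remove (0,6): not a bridge. Count unchanged: 2.
  After removal, components: {0,1,2,4,5,6} {3}
New component count: 2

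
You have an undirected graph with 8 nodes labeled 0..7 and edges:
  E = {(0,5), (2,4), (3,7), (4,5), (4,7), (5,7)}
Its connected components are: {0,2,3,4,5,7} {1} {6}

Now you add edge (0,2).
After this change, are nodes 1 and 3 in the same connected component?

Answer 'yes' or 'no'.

Initial components: {0,2,3,4,5,7} {1} {6}
Adding edge (0,2): both already in same component {0,2,3,4,5,7}. No change.
New components: {0,2,3,4,5,7} {1} {6}
Are 1 and 3 in the same component? no

Answer: no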